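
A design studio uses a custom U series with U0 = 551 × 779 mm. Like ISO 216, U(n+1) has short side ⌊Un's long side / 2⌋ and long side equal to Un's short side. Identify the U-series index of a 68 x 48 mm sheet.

U0: 551 × 779 mm
U1: 389 × 551 mm
U2: 275 × 389 mm
U3: 194 × 275 mm
U4: 137 × 194 mm
U5: 97 × 137 mm
U6: 68 × 97 mm
U7: 48 × 68 mm
U8: 34 × 48 mm
→ matches U7.

U7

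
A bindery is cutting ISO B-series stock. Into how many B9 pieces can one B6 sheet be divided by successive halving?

8

Each ISO step halves the sheet: 1 × B6 → 2 × B7 → 4 × B8 → 8 × B9
From B6 to B9 is 3 halving steps: 2^3 = 8.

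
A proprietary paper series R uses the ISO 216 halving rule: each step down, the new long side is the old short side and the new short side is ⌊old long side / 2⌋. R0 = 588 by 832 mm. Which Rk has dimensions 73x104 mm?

R0: 588 × 832 mm
R1: 416 × 588 mm
R2: 294 × 416 mm
R3: 208 × 294 mm
R4: 147 × 208 mm
R5: 104 × 147 mm
R6: 73 × 104 mm
R7: 52 × 73 mm
→ matches R6.

R6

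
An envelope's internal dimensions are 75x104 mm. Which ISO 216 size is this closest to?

Aspect ratio 104/75 ≈ 1.387 (ISO target is √2 ≈ 1.414).
In the A-series (A0 area = 1 m²): A7 = 74 × 105 mm.
Off by 2 mm total — nearest standard size.

A7 (74 × 105 mm)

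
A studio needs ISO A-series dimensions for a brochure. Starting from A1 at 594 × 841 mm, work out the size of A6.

105 × 148 mm

A2: ⌊841/2⌋ × 594 = 420 × 594 mm
A3: ⌊594/2⌋ × 420 = 297 × 420 mm
A4: ⌊420/2⌋ × 297 = 210 × 297 mm
A5: ⌊297/2⌋ × 210 = 148 × 210 mm
A6: ⌊210/2⌋ × 148 = 105 × 148 mm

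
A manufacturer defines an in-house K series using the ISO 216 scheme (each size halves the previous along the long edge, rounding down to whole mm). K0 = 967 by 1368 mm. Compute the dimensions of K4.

241 × 342 mm

K1: ⌊1368/2⌋ × 967 = 684 × 967 mm
K2: ⌊967/2⌋ × 684 = 483 × 684 mm
K3: ⌊684/2⌋ × 483 = 342 × 483 mm
K4: ⌊483/2⌋ × 342 = 241 × 342 mm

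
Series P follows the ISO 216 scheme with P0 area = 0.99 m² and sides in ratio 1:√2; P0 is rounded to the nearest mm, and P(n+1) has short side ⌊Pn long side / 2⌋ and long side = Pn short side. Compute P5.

147 × 209 mm

Let P0's short side be w mm. w · w√2 = 0.99 m² = 990,000 mm², so w ≈ 836.7 mm and w√2 ≈ 1183.2 mm → P0 = 837 × 1183 mm.
P1: ⌊1183/2⌋ × 837 = 591 × 837 mm
P2: ⌊837/2⌋ × 591 = 418 × 591 mm
P3: ⌊591/2⌋ × 418 = 295 × 418 mm
P4: ⌊418/2⌋ × 295 = 209 × 295 mm
P5: ⌊295/2⌋ × 209 = 147 × 209 mm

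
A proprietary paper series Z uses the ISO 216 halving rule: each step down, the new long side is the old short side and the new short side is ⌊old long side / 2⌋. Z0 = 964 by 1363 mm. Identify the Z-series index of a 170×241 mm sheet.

Z0: 964 × 1363 mm
Z1: 681 × 964 mm
Z2: 482 × 681 mm
Z3: 340 × 482 mm
Z4: 241 × 340 mm
Z5: 170 × 241 mm
Z6: 120 × 170 mm
→ matches Z5.

Z5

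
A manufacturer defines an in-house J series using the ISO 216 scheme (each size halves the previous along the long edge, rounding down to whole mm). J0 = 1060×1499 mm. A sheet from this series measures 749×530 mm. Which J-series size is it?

J0: 1060 × 1499 mm
J1: 749 × 1060 mm
J2: 530 × 749 mm
J3: 374 × 530 mm
→ matches J2.

J2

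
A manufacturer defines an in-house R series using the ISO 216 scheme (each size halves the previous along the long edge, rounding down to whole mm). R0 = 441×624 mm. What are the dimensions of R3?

156 × 220 mm

R1: ⌊624/2⌋ × 441 = 312 × 441 mm
R2: ⌊441/2⌋ × 312 = 220 × 312 mm
R3: ⌊312/2⌋ × 220 = 156 × 220 mm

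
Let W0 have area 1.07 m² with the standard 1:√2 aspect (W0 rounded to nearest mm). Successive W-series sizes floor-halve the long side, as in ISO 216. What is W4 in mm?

Let W0's short side be w mm. w · w√2 = 1.07 m² = 1,070,000 mm², so w ≈ 869.8 mm and w√2 ≈ 1230.1 mm → W0 = 870 × 1230 mm.
W1: ⌊1230/2⌋ × 870 = 615 × 870 mm
W2: ⌊870/2⌋ × 615 = 435 × 615 mm
W3: ⌊615/2⌋ × 435 = 307 × 435 mm
W4: ⌊435/2⌋ × 307 = 217 × 307 mm

217 × 307 mm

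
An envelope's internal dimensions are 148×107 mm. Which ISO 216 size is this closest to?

Aspect ratio 148/107 ≈ 1.383 (ISO target is √2 ≈ 1.414).
In the A-series (A0 area = 1 m²): A6 = 105 × 148 mm.
Off by 2 mm total — nearest standard size.

A6 (105 × 148 mm)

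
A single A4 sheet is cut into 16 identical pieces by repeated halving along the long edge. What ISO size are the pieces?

A8

16 = 2^4, so 4 halving steps.
A4 → A5 → … → A8 after 4 steps.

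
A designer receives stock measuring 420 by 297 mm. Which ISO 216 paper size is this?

Aspect ratio 420/297 ≈ 1.414 — close to the ISO √2 ≈ 1.414.
In the A-series (A0 area = 1 m²): A3 = 297 × 420 mm.

A3 (297 × 420 mm)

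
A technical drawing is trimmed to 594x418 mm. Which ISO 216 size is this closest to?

A2 (420 × 594 mm)

Aspect ratio 594/418 ≈ 1.421 — close to the ISO √2 ≈ 1.414.
In the A-series (A0 area = 1 m²): A2 = 420 × 594 mm.
Off by 2 mm total — nearest standard size.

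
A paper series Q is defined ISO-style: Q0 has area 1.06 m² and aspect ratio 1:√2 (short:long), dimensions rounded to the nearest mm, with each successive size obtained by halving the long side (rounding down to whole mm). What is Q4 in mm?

216 × 306 mm

Let Q0's short side be w mm. w · w√2 = 1.06 m² = 1,060,000 mm², so w ≈ 865.8 mm and w√2 ≈ 1224.4 mm → Q0 = 866 × 1224 mm.
Q1: ⌊1224/2⌋ × 866 = 612 × 866 mm
Q2: ⌊866/2⌋ × 612 = 433 × 612 mm
Q3: ⌊612/2⌋ × 433 = 306 × 433 mm
Q4: ⌊433/2⌋ × 306 = 216 × 306 mm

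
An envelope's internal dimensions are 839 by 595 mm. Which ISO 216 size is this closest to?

Aspect ratio 839/595 ≈ 1.410 — close to the ISO √2 ≈ 1.414.
In the A-series (A0 area = 1 m²): A1 = 594 × 841 mm.
Off by 3 mm total — nearest standard size.

A1 (594 × 841 mm)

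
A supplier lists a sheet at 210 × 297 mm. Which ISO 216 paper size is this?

A4 (210 × 297 mm)

Aspect ratio 297/210 ≈ 1.414 — close to the ISO √2 ≈ 1.414.
In the A-series (A0 area = 1 m²): A4 = 210 × 297 mm.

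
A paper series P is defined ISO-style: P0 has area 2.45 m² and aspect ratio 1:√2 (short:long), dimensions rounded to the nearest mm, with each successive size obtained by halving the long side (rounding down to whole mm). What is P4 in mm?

329 × 465 mm

Let P0's short side be w mm. w · w√2 = 2.45 m² = 2,450,000 mm², so w ≈ 1316.2 mm and w√2 ≈ 1861.4 mm → P0 = 1316 × 1861 mm.
P1: ⌊1861/2⌋ × 1316 = 930 × 1316 mm
P2: ⌊1316/2⌋ × 930 = 658 × 930 mm
P3: ⌊930/2⌋ × 658 = 465 × 658 mm
P4: ⌊658/2⌋ × 465 = 329 × 465 mm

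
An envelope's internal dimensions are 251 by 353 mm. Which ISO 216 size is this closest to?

Aspect ratio 353/251 ≈ 1.406 — close to the ISO √2 ≈ 1.414.
In the B-series (B0 = 1000 × 1414 mm): B4 = 250 × 353 mm.
Off by 1 mm total — nearest standard size.

B4 (250 × 353 mm)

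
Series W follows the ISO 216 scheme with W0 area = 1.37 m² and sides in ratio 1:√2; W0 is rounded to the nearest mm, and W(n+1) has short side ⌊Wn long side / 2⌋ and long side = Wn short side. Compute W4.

246 × 348 mm

Let W0's short side be w mm. w · w√2 = 1.37 m² = 1,370,000 mm², so w ≈ 984.2 mm and w√2 ≈ 1391.9 mm → W0 = 984 × 1392 mm.
W1: ⌊1392/2⌋ × 984 = 696 × 984 mm
W2: ⌊984/2⌋ × 696 = 492 × 696 mm
W3: ⌊696/2⌋ × 492 = 348 × 492 mm
W4: ⌊492/2⌋ × 348 = 246 × 348 mm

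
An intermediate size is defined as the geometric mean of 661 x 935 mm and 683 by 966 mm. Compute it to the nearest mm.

Short side: √(661 · 683) = √451463 ≈ 671.9 → 672 mm
Long side: √(935 · 966) = √903210 ≈ 950.4 → 950 mm

672 × 950 mm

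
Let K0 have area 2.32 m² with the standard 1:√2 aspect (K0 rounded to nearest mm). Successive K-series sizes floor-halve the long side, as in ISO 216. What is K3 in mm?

Let K0's short side be w mm. w · w√2 = 2.32 m² = 2,320,000 mm², so w ≈ 1280.8 mm and w√2 ≈ 1811.3 mm → K0 = 1281 × 1811 mm.
K1: ⌊1811/2⌋ × 1281 = 905 × 1281 mm
K2: ⌊1281/2⌋ × 905 = 640 × 905 mm
K3: ⌊905/2⌋ × 640 = 452 × 640 mm

452 × 640 mm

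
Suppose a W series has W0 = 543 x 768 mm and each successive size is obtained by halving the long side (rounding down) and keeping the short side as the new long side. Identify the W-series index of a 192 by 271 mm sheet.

W3

W0: 543 × 768 mm
W1: 384 × 543 mm
W2: 271 × 384 mm
W3: 192 × 271 mm
W4: 135 × 192 mm
→ matches W3.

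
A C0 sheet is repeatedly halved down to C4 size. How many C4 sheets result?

Each ISO step halves the sheet: 1 × C0 → 2 × C1 → 4 × C2 → 8 × C3 → …
From C0 to C4 is 4 halving steps: 2^4 = 16.

16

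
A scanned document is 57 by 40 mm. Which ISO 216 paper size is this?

Aspect ratio 57/40 ≈ 1.425 — close to the ISO √2 ≈ 1.414.
In the C-series (envelope sizes, between A and B): C9 = 40 × 57 mm.

C9 (40 × 57 mm)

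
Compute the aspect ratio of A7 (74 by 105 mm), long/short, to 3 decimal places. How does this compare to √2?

105 / 74 = 1.419
ISO 216 targets √2 ≈ 1.414; the +0.005 deviation is from mm rounding.

1.419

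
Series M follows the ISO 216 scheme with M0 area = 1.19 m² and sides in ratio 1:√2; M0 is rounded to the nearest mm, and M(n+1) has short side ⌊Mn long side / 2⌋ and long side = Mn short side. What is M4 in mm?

229 × 324 mm

Let M0's short side be w mm. w · w√2 = 1.19 m² = 1,190,000 mm², so w ≈ 917.3 mm and w√2 ≈ 1297.3 mm → M0 = 917 × 1297 mm.
M1: ⌊1297/2⌋ × 917 = 648 × 917 mm
M2: ⌊917/2⌋ × 648 = 458 × 648 mm
M3: ⌊648/2⌋ × 458 = 324 × 458 mm
M4: ⌊458/2⌋ × 324 = 229 × 324 mm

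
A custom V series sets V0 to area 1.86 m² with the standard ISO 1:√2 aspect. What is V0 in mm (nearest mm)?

1147 × 1622 mm

Let the short side be w mm. Then w · w√2 = 1.86 m² = 1,860,000 mm².
w² = 1,860,000/√2, so w ≈ 1146.8 mm; long side = w√2 ≈ 1621.9 mm.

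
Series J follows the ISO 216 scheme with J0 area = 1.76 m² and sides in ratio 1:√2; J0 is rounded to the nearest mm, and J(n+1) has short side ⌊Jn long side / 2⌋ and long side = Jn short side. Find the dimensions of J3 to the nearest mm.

394 × 558 mm

Let J0's short side be w mm. w · w√2 = 1.76 m² = 1,760,000 mm², so w ≈ 1115.6 mm and w√2 ≈ 1577.7 mm → J0 = 1116 × 1578 mm.
J1: ⌊1578/2⌋ × 1116 = 789 × 1116 mm
J2: ⌊1116/2⌋ × 789 = 558 × 789 mm
J3: ⌊789/2⌋ × 558 = 394 × 558 mm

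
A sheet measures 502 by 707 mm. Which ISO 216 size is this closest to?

B2 (500 × 707 mm)

Aspect ratio 707/502 ≈ 1.408 — close to the ISO √2 ≈ 1.414.
In the B-series (B0 = 1000 × 1414 mm): B2 = 500 × 707 mm.
Off by 2 mm total — nearest standard size.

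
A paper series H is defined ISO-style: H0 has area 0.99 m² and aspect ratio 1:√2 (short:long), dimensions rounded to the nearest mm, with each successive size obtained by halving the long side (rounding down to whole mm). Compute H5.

Let H0's short side be w mm. w · w√2 = 0.99 m² = 990,000 mm², so w ≈ 836.7 mm and w√2 ≈ 1183.2 mm → H0 = 837 × 1183 mm.
H1: ⌊1183/2⌋ × 837 = 591 × 837 mm
H2: ⌊837/2⌋ × 591 = 418 × 591 mm
H3: ⌊591/2⌋ × 418 = 295 × 418 mm
H4: ⌊418/2⌋ × 295 = 209 × 295 mm
H5: ⌊295/2⌋ × 209 = 147 × 209 mm

147 × 209 mm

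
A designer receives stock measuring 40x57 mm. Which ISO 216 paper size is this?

C9 (40 × 57 mm)

Aspect ratio 57/40 ≈ 1.425 — close to the ISO √2 ≈ 1.414.
In the C-series (envelope sizes, between A and B): C9 = 40 × 57 mm.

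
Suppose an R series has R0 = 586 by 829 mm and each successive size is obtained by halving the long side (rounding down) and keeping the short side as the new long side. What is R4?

146 × 207 mm

R1 = 414 × 586 mm (from R0 by 1 halving).
R2: ⌊586/2⌋ × 414 = 293 × 414 mm
R3: ⌊414/2⌋ × 293 = 207 × 293 mm
R4: ⌊293/2⌋ × 207 = 146 × 207 mm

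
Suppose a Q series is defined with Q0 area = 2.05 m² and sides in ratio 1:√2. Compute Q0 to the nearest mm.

Let the short side be w mm. Then w · w√2 = 2.05 m² = 2,050,000 mm².
w² = 2,050,000/√2, so w ≈ 1204.0 mm; long side = w√2 ≈ 1702.7 mm.

1204 × 1703 mm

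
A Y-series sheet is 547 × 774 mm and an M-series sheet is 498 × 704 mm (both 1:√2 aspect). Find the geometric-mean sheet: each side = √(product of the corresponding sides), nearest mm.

Short side: √(547 · 498) = √272406 ≈ 521.9 → 522 mm
Long side: √(774 · 704) = √544896 ≈ 738.2 → 738 mm

522 × 738 mm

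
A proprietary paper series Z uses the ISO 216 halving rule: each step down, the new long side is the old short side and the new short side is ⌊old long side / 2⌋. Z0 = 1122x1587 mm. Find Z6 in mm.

140 × 198 mm

Z1 = 793 × 1122 mm (from Z0 by 1 halving).
Z2: ⌊1122/2⌋ × 793 = 561 × 793 mm
Z3: ⌊793/2⌋ × 561 = 396 × 561 mm
Z4: ⌊561/2⌋ × 396 = 280 × 396 mm
Z5: ⌊396/2⌋ × 280 = 198 × 280 mm
Z6: ⌊280/2⌋ × 198 = 140 × 198 mm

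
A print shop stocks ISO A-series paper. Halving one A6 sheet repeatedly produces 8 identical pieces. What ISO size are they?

8 = 2^3, so 3 halving steps.
A6 → A7 → … → A9 after 3 steps.

A9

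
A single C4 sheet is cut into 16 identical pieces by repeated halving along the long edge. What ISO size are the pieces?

C8

16 = 2^4, so 4 halving steps.
C4 → C5 → … → C8 after 4 steps.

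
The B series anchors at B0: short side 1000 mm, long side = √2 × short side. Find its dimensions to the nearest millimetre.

1000 × 1414 mm

Short side = 1000 mm; long side = 1000√2 ≈ 1414.2 mm.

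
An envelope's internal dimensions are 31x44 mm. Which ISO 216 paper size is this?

B10 (31 × 44 mm)

Aspect ratio 44/31 ≈ 1.419 — close to the ISO √2 ≈ 1.414.
In the B-series (B0 = 1000 × 1414 mm): B10 = 31 × 44 mm.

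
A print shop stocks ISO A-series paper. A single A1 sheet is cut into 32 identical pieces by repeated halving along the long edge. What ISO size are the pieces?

A6

32 = 2^5, so 5 halving steps.
A1 → A2 → … → A6 after 5 steps.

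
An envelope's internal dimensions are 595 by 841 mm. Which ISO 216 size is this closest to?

Aspect ratio 841/595 ≈ 1.413 — close to the ISO √2 ≈ 1.414.
In the A-series (A0 area = 1 m²): A1 = 594 × 841 mm.
Off by 1 mm total — nearest standard size.

A1 (594 × 841 mm)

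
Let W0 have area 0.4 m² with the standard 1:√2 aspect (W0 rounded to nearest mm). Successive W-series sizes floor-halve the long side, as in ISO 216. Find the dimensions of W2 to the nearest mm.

266 × 376 mm

Let W0's short side be w mm. w · w√2 = 0.4 m² = 400,000 mm², so w ≈ 531.8 mm and w√2 ≈ 752.1 mm → W0 = 532 × 752 mm.
W1: ⌊752/2⌋ × 532 = 376 × 532 mm
W2: ⌊532/2⌋ × 376 = 266 × 376 mm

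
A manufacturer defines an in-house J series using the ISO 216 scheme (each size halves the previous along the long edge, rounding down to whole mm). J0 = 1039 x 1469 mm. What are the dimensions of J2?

519 × 734 mm

J1: ⌊1469/2⌋ × 1039 = 734 × 1039 mm
J2: ⌊1039/2⌋ × 734 = 519 × 734 mm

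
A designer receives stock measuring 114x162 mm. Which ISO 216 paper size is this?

Aspect ratio 162/114 ≈ 1.421 — close to the ISO √2 ≈ 1.414.
In the C-series (envelope sizes, between A and B): C6 = 114 × 162 mm.

C6 (114 × 162 mm)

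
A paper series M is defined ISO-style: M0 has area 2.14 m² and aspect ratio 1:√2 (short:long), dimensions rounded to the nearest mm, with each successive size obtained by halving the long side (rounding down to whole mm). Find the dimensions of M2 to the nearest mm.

615 × 870 mm

Let M0's short side be w mm. w · w√2 = 2.14 m² = 2,140,000 mm², so w ≈ 1230.1 mm and w√2 ≈ 1739.7 mm → M0 = 1230 × 1740 mm.
M1: ⌊1740/2⌋ × 1230 = 870 × 1230 mm
M2: ⌊1230/2⌋ × 870 = 615 × 870 mm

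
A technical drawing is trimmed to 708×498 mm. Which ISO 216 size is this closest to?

B2 (500 × 707 mm)

Aspect ratio 708/498 ≈ 1.422 — close to the ISO √2 ≈ 1.414.
In the B-series (B0 = 1000 × 1414 mm): B2 = 500 × 707 mm.
Off by 3 mm total — nearest standard size.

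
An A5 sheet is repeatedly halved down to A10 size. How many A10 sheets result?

Each ISO step halves the sheet: 1 × A5 → 2 × A6 → 4 × A7 → 8 × A8 → …
From A5 to A10 is 5 halving steps: 2^5 = 32.

32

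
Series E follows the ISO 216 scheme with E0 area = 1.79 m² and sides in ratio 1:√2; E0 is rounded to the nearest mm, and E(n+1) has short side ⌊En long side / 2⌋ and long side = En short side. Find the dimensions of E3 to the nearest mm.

397 × 562 mm

Let E0's short side be w mm. w · w√2 = 1.79 m² = 1,790,000 mm², so w ≈ 1125.0 mm and w√2 ≈ 1591.1 mm → E0 = 1125 × 1591 mm.
E1: ⌊1591/2⌋ × 1125 = 795 × 1125 mm
E2: ⌊1125/2⌋ × 795 = 562 × 795 mm
E3: ⌊795/2⌋ × 562 = 397 × 562 mm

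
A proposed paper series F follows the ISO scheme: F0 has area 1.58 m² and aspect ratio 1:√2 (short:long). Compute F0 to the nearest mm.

1057 × 1495 mm

Let the short side be w mm. Then w · w√2 = 1.58 m² = 1,580,000 mm².
w² = 1,580,000/√2, so w ≈ 1057.0 mm; long side = w√2 ≈ 1494.8 mm.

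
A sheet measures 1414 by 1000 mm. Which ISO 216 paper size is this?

B0 (1000 × 1414 mm)

Aspect ratio 1414/1000 ≈ 1.414 — close to the ISO √2 ≈ 1.414.
In the B-series (B0 = 1000 × 1414 mm): B0 = 1000 × 1414 mm.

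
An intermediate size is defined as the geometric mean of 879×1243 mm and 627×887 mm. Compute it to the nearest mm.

742 × 1050 mm

Short side: √(879 · 627) = √551133 ≈ 742.4 → 742 mm
Long side: √(1243 · 887) = √1102541 ≈ 1050.0 → 1050 mm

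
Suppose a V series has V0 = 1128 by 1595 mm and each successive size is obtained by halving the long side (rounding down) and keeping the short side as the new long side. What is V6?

V1: ⌊1595/2⌋ × 1128 = 797 × 1128 mm
V2: ⌊1128/2⌋ × 797 = 564 × 797 mm
V3: ⌊797/2⌋ × 564 = 398 × 564 mm
V4: ⌊564/2⌋ × 398 = 282 × 398 mm
V5: ⌊398/2⌋ × 282 = 199 × 282 mm
V6: ⌊282/2⌋ × 199 = 141 × 199 mm

141 × 199 mm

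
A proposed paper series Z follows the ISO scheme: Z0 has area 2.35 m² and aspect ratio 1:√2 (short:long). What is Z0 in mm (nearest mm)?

1289 × 1823 mm

Let the short side be w mm. Then w · w√2 = 2.35 m² = 2,350,000 mm².
w² = 2,350,000/√2, so w ≈ 1289.1 mm; long side = w√2 ≈ 1823.0 mm.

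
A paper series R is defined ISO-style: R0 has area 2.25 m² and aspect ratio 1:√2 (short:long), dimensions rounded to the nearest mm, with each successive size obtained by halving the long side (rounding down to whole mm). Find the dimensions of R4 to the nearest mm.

315 × 446 mm

Let R0's short side be w mm. w · w√2 = 2.25 m² = 2,250,000 mm², so w ≈ 1261.3 mm and w√2 ≈ 1783.8 mm → R0 = 1261 × 1784 mm.
R1: ⌊1784/2⌋ × 1261 = 892 × 1261 mm
R2: ⌊1261/2⌋ × 892 = 630 × 892 mm
R3: ⌊892/2⌋ × 630 = 446 × 630 mm
R4: ⌊630/2⌋ × 446 = 315 × 446 mm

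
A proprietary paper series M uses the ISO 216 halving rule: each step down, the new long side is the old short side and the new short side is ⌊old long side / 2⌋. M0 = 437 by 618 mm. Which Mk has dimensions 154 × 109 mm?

M4

M0: 437 × 618 mm
M1: 309 × 437 mm
M2: 218 × 309 mm
M3: 154 × 218 mm
M4: 109 × 154 mm
M5: 77 × 109 mm
→ matches M4.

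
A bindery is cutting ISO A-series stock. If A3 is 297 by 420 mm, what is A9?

37 × 52 mm

A4: ⌊420/2⌋ × 297 = 210 × 297 mm
A5: ⌊297/2⌋ × 210 = 148 × 210 mm
A6: ⌊210/2⌋ × 148 = 105 × 148 mm
A7: ⌊148/2⌋ × 105 = 74 × 105 mm
A8: ⌊105/2⌋ × 74 = 52 × 74 mm
A9: ⌊74/2⌋ × 52 = 37 × 52 mm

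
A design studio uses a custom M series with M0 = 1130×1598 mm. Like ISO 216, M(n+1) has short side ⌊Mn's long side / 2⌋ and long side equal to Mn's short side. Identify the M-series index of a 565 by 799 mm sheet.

M0: 1130 × 1598 mm
M1: 799 × 1130 mm
M2: 565 × 799 mm
M3: 399 × 565 mm
→ matches M2.

M2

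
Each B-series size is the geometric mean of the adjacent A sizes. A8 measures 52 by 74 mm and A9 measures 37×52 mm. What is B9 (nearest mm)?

Short side: √(52 · 37) = √1924 ≈ 43.9 → 44 mm
Long side: √(74 · 52) = √3848 ≈ 62.0 → 62 mm

44 × 62 mm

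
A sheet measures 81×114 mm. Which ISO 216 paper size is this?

C7 (81 × 114 mm)

Aspect ratio 114/81 ≈ 1.407 — close to the ISO √2 ≈ 1.414.
In the C-series (envelope sizes, between A and B): C7 = 81 × 114 mm.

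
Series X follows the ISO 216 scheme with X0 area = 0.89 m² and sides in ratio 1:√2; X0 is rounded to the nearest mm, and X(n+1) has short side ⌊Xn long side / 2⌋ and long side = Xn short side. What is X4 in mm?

198 × 280 mm

Let X0's short side be w mm. w · w√2 = 0.89 m² = 890,000 mm², so w ≈ 793.3 mm and w√2 ≈ 1121.9 mm → X0 = 793 × 1122 mm.
X1: ⌊1122/2⌋ × 793 = 561 × 793 mm
X2: ⌊793/2⌋ × 561 = 396 × 561 mm
X3: ⌊561/2⌋ × 396 = 280 × 396 mm
X4: ⌊396/2⌋ × 280 = 198 × 280 mm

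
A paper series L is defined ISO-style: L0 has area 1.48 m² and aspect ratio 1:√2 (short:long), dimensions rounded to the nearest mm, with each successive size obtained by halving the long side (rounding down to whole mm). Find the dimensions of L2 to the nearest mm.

Let L0's short side be w mm. w · w√2 = 1.48 m² = 1,480,000 mm², so w ≈ 1023.0 mm and w√2 ≈ 1446.7 mm → L0 = 1023 × 1447 mm.
L1: ⌊1447/2⌋ × 1023 = 723 × 1023 mm
L2: ⌊1023/2⌋ × 723 = 511 × 723 mm

511 × 723 mm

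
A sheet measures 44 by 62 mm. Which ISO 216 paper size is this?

Aspect ratio 62/44 ≈ 1.409 — close to the ISO √2 ≈ 1.414.
In the B-series (B0 = 1000 × 1414 mm): B9 = 44 × 62 mm.

B9 (44 × 62 mm)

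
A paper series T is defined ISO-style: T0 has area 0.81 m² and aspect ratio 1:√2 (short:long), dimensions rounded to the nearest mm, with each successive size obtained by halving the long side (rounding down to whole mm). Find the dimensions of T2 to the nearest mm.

Let T0's short side be w mm. w · w√2 = 0.81 m² = 810,000 mm², so w ≈ 756.8 mm and w√2 ≈ 1070.3 mm → T0 = 757 × 1070 mm.
T1: ⌊1070/2⌋ × 757 = 535 × 757 mm
T2: ⌊757/2⌋ × 535 = 378 × 535 mm

378 × 535 mm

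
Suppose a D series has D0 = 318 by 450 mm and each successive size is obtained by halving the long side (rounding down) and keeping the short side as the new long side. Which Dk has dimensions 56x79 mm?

D0: 318 × 450 mm
D1: 225 × 318 mm
D2: 159 × 225 mm
D3: 112 × 159 mm
D4: 79 × 112 mm
D5: 56 × 79 mm
D6: 39 × 56 mm
→ matches D5.

D5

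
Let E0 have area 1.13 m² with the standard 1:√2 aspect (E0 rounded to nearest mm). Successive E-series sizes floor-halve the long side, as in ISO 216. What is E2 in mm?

Let E0's short side be w mm. w · w√2 = 1.13 m² = 1,130,000 mm², so w ≈ 893.9 mm and w√2 ≈ 1264.1 mm → E0 = 894 × 1264 mm.
E1: ⌊1264/2⌋ × 894 = 632 × 894 mm
E2: ⌊894/2⌋ × 632 = 447 × 632 mm

447 × 632 mm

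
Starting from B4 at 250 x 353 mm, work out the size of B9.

44 × 62 mm

B5: ⌊353/2⌋ × 250 = 176 × 250 mm
B6: ⌊250/2⌋ × 176 = 125 × 176 mm
B7: ⌊176/2⌋ × 125 = 88 × 125 mm
B8: ⌊125/2⌋ × 88 = 62 × 88 mm
B9: ⌊88/2⌋ × 62 = 44 × 62 mm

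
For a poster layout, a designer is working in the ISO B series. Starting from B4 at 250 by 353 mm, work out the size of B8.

B5: ⌊353/2⌋ × 250 = 176 × 250 mm
B6: ⌊250/2⌋ × 176 = 125 × 176 mm
B7: ⌊176/2⌋ × 125 = 88 × 125 mm
B8: ⌊125/2⌋ × 88 = 62 × 88 mm

62 × 88 mm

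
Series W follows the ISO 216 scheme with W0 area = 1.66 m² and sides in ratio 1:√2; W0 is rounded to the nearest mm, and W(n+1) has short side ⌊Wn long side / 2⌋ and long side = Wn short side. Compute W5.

Let W0's short side be w mm. w · w√2 = 1.66 m² = 1,660,000 mm², so w ≈ 1083.4 mm and w√2 ≈ 1532.2 mm → W0 = 1083 × 1532 mm.
W1: ⌊1532/2⌋ × 1083 = 766 × 1083 mm
W2: ⌊1083/2⌋ × 766 = 541 × 766 mm
W3: ⌊766/2⌋ × 541 = 383 × 541 mm
W4: ⌊541/2⌋ × 383 = 270 × 383 mm
W5: ⌊383/2⌋ × 270 = 191 × 270 mm

191 × 270 mm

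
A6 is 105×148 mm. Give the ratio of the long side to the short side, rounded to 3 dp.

148 / 105 = 1.410
ISO 216 targets √2 ≈ 1.414; the -0.005 deviation is from mm rounding.

1.410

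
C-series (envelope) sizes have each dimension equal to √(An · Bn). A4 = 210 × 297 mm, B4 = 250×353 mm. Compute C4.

Short side: √(210 · 250) = √52500 ≈ 229.1 → 229 mm
Long side: √(297 · 353) = √104841 ≈ 323.8 → 324 mm

229 × 324 mm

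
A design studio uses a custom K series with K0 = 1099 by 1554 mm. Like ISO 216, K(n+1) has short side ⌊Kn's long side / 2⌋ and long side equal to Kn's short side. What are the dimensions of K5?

194 × 274 mm

K1: ⌊1554/2⌋ × 1099 = 777 × 1099 mm
K2: ⌊1099/2⌋ × 777 = 549 × 777 mm
K3: ⌊777/2⌋ × 549 = 388 × 549 mm
K4: ⌊549/2⌋ × 388 = 274 × 388 mm
K5: ⌊388/2⌋ × 274 = 194 × 274 mm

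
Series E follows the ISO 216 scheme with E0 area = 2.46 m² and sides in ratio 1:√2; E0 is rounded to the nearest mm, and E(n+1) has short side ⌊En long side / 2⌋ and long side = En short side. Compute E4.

329 × 466 mm

Let E0's short side be w mm. w · w√2 = 2.46 m² = 2,460,000 mm², so w ≈ 1318.9 mm and w√2 ≈ 1865.2 mm → E0 = 1319 × 1865 mm.
E1: ⌊1865/2⌋ × 1319 = 932 × 1319 mm
E2: ⌊1319/2⌋ × 932 = 659 × 932 mm
E3: ⌊932/2⌋ × 659 = 466 × 659 mm
E4: ⌊659/2⌋ × 466 = 329 × 466 mm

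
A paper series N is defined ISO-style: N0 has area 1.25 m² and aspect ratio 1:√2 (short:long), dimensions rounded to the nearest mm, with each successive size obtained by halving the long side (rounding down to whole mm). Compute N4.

235 × 332 mm

Let N0's short side be w mm. w · w√2 = 1.25 m² = 1,250,000 mm², so w ≈ 940.2 mm and w√2 ≈ 1329.6 mm → N0 = 940 × 1330 mm.
N1: ⌊1330/2⌋ × 940 = 665 × 940 mm
N2: ⌊940/2⌋ × 665 = 470 × 665 mm
N3: ⌊665/2⌋ × 470 = 332 × 470 mm
N4: ⌊470/2⌋ × 332 = 235 × 332 mm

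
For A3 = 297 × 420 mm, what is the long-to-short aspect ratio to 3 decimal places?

420 / 297 = 1.414
Matches √2 ≈ 1.414 — the ISO 216 defining ratio.

1.414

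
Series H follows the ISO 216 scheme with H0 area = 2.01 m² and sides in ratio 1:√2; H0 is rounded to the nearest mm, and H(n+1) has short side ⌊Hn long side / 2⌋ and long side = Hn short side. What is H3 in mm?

Let H0's short side be w mm. w · w√2 = 2.01 m² = 2,010,000 mm², so w ≈ 1192.2 mm and w√2 ≈ 1686.0 mm → H0 = 1192 × 1686 mm.
H1: ⌊1686/2⌋ × 1192 = 843 × 1192 mm
H2: ⌊1192/2⌋ × 843 = 596 × 843 mm
H3: ⌊843/2⌋ × 596 = 421 × 596 mm

421 × 596 mm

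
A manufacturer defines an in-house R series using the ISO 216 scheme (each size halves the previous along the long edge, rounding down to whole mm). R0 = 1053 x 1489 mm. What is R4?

263 × 372 mm

R1: ⌊1489/2⌋ × 1053 = 744 × 1053 mm
R2: ⌊1053/2⌋ × 744 = 526 × 744 mm
R3: ⌊744/2⌋ × 526 = 372 × 526 mm
R4: ⌊526/2⌋ × 372 = 263 × 372 mm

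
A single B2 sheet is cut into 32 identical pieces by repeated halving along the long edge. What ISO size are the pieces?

32 = 2^5, so 5 halving steps.
B2 → B3 → … → B7 after 5 steps.

B7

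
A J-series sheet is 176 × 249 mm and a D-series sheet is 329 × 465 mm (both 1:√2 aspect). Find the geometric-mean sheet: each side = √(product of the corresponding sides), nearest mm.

241 × 340 mm

Short side: √(176 · 329) = √57904 ≈ 240.6 → 241 mm
Long side: √(249 · 465) = √115785 ≈ 340.3 → 340 mm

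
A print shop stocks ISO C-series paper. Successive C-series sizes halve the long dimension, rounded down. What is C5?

C0 = 917 × 1297 mm (C0 is the geometric mean of A0 and B0, aspect 1:√2).
C1: ⌊1297/2⌋ × 917 = 648 × 917 mm
C2: ⌊917/2⌋ × 648 = 458 × 648 mm
C3: ⌊648/2⌋ × 458 = 324 × 458 mm
C4: ⌊458/2⌋ × 324 = 229 × 324 mm
C5: ⌊324/2⌋ × 229 = 162 × 229 mm

162 × 229 mm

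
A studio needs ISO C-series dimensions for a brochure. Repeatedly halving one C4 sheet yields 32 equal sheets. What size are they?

32 = 2^5, so 5 halving steps.
C4 → C5 → … → C9 after 5 steps.

C9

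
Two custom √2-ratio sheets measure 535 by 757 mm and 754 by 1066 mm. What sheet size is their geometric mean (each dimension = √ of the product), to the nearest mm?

635 × 898 mm

Short side: √(535 · 754) = √403390 ≈ 635.1 → 635 mm
Long side: √(757 · 1066) = √806962 ≈ 898.3 → 898 mm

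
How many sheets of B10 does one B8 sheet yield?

4

B8 = 62 × 88 mm; B10 = 31 × 44 mm.
Each halving step doubles the count; 2 steps from B8 to B10.
2^2 = 4.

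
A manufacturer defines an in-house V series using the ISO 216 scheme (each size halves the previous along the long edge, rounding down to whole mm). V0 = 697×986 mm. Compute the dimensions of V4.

V1 = 493 × 697 mm (from V0 by 1 halving).
V2: ⌊697/2⌋ × 493 = 348 × 493 mm
V3: ⌊493/2⌋ × 348 = 246 × 348 mm
V4: ⌊348/2⌋ × 246 = 174 × 246 mm

174 × 246 mm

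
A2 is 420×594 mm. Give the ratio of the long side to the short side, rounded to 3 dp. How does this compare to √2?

1.414

594 / 420 = 1.414
Matches √2 ≈ 1.414 — the ISO 216 defining ratio.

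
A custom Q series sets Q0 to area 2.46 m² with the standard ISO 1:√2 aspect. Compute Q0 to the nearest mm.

1319 × 1865 mm

Let the short side be w mm. Then w · w√2 = 2.46 m² = 2,460,000 mm².
w² = 2,460,000/√2, so w ≈ 1318.9 mm; long side = w√2 ≈ 1865.2 mm.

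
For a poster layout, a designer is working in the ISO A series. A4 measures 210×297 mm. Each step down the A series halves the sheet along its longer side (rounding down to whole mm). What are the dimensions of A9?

37 × 52 mm

A5: ⌊297/2⌋ × 210 = 148 × 210 mm
A6: ⌊210/2⌋ × 148 = 105 × 148 mm
A7: ⌊148/2⌋ × 105 = 74 × 105 mm
A8: ⌊105/2⌋ × 74 = 52 × 74 mm
A9: ⌊74/2⌋ × 52 = 37 × 52 mm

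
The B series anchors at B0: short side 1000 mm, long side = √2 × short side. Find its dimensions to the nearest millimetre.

1000 × 1414 mm

Short side = 1000 mm; long side = 1000√2 ≈ 1414.2 mm.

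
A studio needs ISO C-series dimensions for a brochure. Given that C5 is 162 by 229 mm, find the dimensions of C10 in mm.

28 × 40 mm

C6: ⌊229/2⌋ × 162 = 114 × 162 mm
C7: ⌊162/2⌋ × 114 = 81 × 114 mm
C8: ⌊114/2⌋ × 81 = 57 × 81 mm
C9: ⌊81/2⌋ × 57 = 40 × 57 mm
C10: ⌊57/2⌋ × 40 = 28 × 40 mm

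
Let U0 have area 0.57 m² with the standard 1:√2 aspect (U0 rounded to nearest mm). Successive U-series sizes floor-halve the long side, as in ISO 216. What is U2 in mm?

317 × 449 mm

Let U0's short side be w mm. w · w√2 = 0.57 m² = 570,000 mm², so w ≈ 634.9 mm and w√2 ≈ 897.8 mm → U0 = 635 × 898 mm.
U1: ⌊898/2⌋ × 635 = 449 × 635 mm
U2: ⌊635/2⌋ × 449 = 317 × 449 mm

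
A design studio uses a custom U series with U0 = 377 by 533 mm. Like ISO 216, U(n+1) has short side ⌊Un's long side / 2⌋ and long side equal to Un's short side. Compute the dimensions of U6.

U1: ⌊533/2⌋ × 377 = 266 × 377 mm
U2: ⌊377/2⌋ × 266 = 188 × 266 mm
U3: ⌊266/2⌋ × 188 = 133 × 188 mm
U4: ⌊188/2⌋ × 133 = 94 × 133 mm
U5: ⌊133/2⌋ × 94 = 66 × 94 mm
U6: ⌊94/2⌋ × 66 = 47 × 66 mm

47 × 66 mm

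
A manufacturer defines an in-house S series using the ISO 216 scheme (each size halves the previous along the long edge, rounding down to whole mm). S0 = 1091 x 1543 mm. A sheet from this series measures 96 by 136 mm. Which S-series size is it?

S0: 1091 × 1543 mm
S1: 771 × 1091 mm
S2: 545 × 771 mm
S3: 385 × 545 mm
S4: 272 × 385 mm
S5: 192 × 272 mm
S6: 136 × 192 mm
S7: 96 × 136 mm
S8: 68 × 96 mm
→ matches S7.

S7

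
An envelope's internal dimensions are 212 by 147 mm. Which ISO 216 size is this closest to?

A5 (148 × 210 mm)

Aspect ratio 212/147 ≈ 1.442 (ISO target is √2 ≈ 1.414).
In the A-series (A0 area = 1 m²): A5 = 148 × 210 mm.
Off by 3 mm total — nearest standard size.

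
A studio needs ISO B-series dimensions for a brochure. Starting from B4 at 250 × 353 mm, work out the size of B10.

B5: ⌊353/2⌋ × 250 = 176 × 250 mm
B6: ⌊250/2⌋ × 176 = 125 × 176 mm
B7: ⌊176/2⌋ × 125 = 88 × 125 mm
B8: ⌊125/2⌋ × 88 = 62 × 88 mm
B9: ⌊88/2⌋ × 62 = 44 × 62 mm
B10: ⌊62/2⌋ × 44 = 31 × 44 mm

31 × 44 mm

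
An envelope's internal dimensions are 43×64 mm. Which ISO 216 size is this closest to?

Aspect ratio 64/43 ≈ 1.488 (ISO target is √2 ≈ 1.414).
In the B-series (B0 = 1000 × 1414 mm): B9 = 44 × 62 mm.
Off by 3 mm total — nearest standard size.

B9 (44 × 62 mm)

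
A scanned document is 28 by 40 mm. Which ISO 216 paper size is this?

Aspect ratio 40/28 ≈ 1.429 — close to the ISO √2 ≈ 1.414.
In the C-series (envelope sizes, between A and B): C10 = 28 × 40 mm.

C10 (28 × 40 mm)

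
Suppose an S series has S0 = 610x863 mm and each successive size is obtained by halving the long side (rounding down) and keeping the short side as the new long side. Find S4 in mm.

S1: ⌊863/2⌋ × 610 = 431 × 610 mm
S2: ⌊610/2⌋ × 431 = 305 × 431 mm
S3: ⌊431/2⌋ × 305 = 215 × 305 mm
S4: ⌊305/2⌋ × 215 = 152 × 215 mm

152 × 215 mm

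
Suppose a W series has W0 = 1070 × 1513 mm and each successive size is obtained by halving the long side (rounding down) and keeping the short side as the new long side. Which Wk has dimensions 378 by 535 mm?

W3

W0: 1070 × 1513 mm
W1: 756 × 1070 mm
W2: 535 × 756 mm
W3: 378 × 535 mm
W4: 267 × 378 mm
→ matches W3.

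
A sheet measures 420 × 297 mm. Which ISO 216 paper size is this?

Aspect ratio 420/297 ≈ 1.414 — close to the ISO √2 ≈ 1.414.
In the A-series (A0 area = 1 m²): A3 = 297 × 420 mm.

A3 (297 × 420 mm)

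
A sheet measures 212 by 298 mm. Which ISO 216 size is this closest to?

A4 (210 × 297 mm)

Aspect ratio 298/212 ≈ 1.406 — close to the ISO √2 ≈ 1.414.
In the A-series (A0 area = 1 m²): A4 = 210 × 297 mm.
Off by 3 mm total — nearest standard size.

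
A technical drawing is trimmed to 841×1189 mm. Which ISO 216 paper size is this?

Aspect ratio 1189/841 ≈ 1.414 — close to the ISO √2 ≈ 1.414.
In the A-series (A0 area = 1 m²): A0 = 841 × 1189 mm.

A0 (841 × 1189 mm)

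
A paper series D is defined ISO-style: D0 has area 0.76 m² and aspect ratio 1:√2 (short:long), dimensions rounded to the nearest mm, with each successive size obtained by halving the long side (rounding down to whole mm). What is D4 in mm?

183 × 259 mm

Let D0's short side be w mm. w · w√2 = 0.76 m² = 760,000 mm², so w ≈ 733.1 mm and w√2 ≈ 1036.7 mm → D0 = 733 × 1037 mm.
D1: ⌊1037/2⌋ × 733 = 518 × 733 mm
D2: ⌊733/2⌋ × 518 = 366 × 518 mm
D3: ⌊518/2⌋ × 366 = 259 × 366 mm
D4: ⌊366/2⌋ × 259 = 183 × 259 mm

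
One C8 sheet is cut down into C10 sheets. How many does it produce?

4

Each ISO step halves the sheet: 1 × C8 → 2 × C9 → 4 × C10
From C8 to C10 is 2 halving steps: 2^2 = 4.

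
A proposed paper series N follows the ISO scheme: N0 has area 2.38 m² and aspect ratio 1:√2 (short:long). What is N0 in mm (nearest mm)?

1297 × 1835 mm

Let the short side be w mm. Then w · w√2 = 2.38 m² = 2,380,000 mm².
w² = 2,380,000/√2, so w ≈ 1297.3 mm; long side = w√2 ≈ 1834.6 mm.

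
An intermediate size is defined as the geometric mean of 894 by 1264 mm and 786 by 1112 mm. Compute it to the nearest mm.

Short side: √(894 · 786) = √702684 ≈ 838.3 → 838 mm
Long side: √(1264 · 1112) = √1405568 ≈ 1185.6 → 1186 mm

838 × 1186 mm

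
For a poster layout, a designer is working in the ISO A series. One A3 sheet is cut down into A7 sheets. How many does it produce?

16

Each ISO step halves the sheet: 1 × A3 → 2 × A4 → 4 × A5 → 8 × A6 → …
From A3 to A7 is 4 halving steps: 2^4 = 16.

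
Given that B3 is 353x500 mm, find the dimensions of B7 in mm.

88 × 125 mm

B4: ⌊500/2⌋ × 353 = 250 × 353 mm
B5: ⌊353/2⌋ × 250 = 176 × 250 mm
B6: ⌊250/2⌋ × 176 = 125 × 176 mm
B7: ⌊176/2⌋ × 125 = 88 × 125 mm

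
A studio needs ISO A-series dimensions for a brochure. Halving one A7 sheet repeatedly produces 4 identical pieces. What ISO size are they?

4 = 2^2, so 2 halving steps.
A7 → A8 → … → A9 after 2 steps.

A9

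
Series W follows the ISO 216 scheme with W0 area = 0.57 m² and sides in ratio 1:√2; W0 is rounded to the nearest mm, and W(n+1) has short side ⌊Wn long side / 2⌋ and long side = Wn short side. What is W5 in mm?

Let W0's short side be w mm. w · w√2 = 0.57 m² = 570,000 mm², so w ≈ 634.9 mm and w√2 ≈ 897.8 mm → W0 = 635 × 898 mm.
W1: ⌊898/2⌋ × 635 = 449 × 635 mm
W2: ⌊635/2⌋ × 449 = 317 × 449 mm
W3: ⌊449/2⌋ × 317 = 224 × 317 mm
W4: ⌊317/2⌋ × 224 = 158 × 224 mm
W5: ⌊224/2⌋ × 158 = 112 × 158 mm

112 × 158 mm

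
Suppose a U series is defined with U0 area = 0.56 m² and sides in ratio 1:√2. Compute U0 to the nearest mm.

Let the short side be w mm. Then w · w√2 = 0.56 m² = 560,000 mm².
w² = 560,000/√2, so w ≈ 629.3 mm; long side = w√2 ≈ 889.9 mm.

629 × 890 mm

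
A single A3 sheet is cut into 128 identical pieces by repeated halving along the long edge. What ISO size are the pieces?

A10

128 = 2^7, so 7 halving steps.
A3 → A4 → … → A10 after 7 steps.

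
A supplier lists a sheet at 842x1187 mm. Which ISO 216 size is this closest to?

A0 (841 × 1189 mm)

Aspect ratio 1187/842 ≈ 1.410 — close to the ISO √2 ≈ 1.414.
In the A-series (A0 area = 1 m²): A0 = 841 × 1189 mm.
Off by 3 mm total — nearest standard size.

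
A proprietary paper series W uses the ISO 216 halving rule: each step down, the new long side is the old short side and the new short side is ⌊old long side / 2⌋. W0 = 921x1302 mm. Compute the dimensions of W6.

115 × 162 mm

W1: ⌊1302/2⌋ × 921 = 651 × 921 mm
W2: ⌊921/2⌋ × 651 = 460 × 651 mm
W3: ⌊651/2⌋ × 460 = 325 × 460 mm
W4: ⌊460/2⌋ × 325 = 230 × 325 mm
W5: ⌊325/2⌋ × 230 = 162 × 230 mm
W6: ⌊230/2⌋ × 162 = 115 × 162 mm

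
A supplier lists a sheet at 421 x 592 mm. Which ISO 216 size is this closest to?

A2 (420 × 594 mm)

Aspect ratio 592/421 ≈ 1.406 — close to the ISO √2 ≈ 1.414.
In the A-series (A0 area = 1 m²): A2 = 420 × 594 mm.
Off by 3 mm total — nearest standard size.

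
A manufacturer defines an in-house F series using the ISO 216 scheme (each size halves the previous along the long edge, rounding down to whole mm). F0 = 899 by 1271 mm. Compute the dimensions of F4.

224 × 317 mm

F1: ⌊1271/2⌋ × 899 = 635 × 899 mm
F2: ⌊899/2⌋ × 635 = 449 × 635 mm
F3: ⌊635/2⌋ × 449 = 317 × 449 mm
F4: ⌊449/2⌋ × 317 = 224 × 317 mm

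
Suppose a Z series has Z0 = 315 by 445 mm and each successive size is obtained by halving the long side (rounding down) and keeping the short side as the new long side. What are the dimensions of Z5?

55 × 78 mm

Z1 = 222 × 315 mm (from Z0 by 1 halving).
Z2: ⌊315/2⌋ × 222 = 157 × 222 mm
Z3: ⌊222/2⌋ × 157 = 111 × 157 mm
Z4: ⌊157/2⌋ × 111 = 78 × 111 mm
Z5: ⌊111/2⌋ × 78 = 55 × 78 mm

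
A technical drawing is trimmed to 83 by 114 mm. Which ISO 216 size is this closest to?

Aspect ratio 114/83 ≈ 1.373 (ISO target is √2 ≈ 1.414).
In the C-series (envelope sizes, between A and B): C7 = 81 × 114 mm.
Off by 2 mm total — nearest standard size.

C7 (81 × 114 mm)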